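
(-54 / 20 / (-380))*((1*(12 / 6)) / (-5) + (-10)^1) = -351 / 4750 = -0.07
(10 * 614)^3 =231475544000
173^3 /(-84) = -5177717 /84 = -61639.49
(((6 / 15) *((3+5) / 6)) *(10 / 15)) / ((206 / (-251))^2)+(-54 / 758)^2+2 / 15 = 45689459023 / 68574931605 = 0.67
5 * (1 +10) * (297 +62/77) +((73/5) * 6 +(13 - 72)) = 574276/35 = 16407.89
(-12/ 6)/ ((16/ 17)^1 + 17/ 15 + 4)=-510/ 1549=-0.33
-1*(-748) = 748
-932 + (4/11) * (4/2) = -10244/11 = -931.27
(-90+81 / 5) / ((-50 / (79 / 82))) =711 / 500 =1.42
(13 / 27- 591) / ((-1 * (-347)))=-15944 / 9369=-1.70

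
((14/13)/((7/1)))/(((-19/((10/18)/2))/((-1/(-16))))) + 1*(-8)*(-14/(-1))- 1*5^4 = -26213621/35568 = -737.00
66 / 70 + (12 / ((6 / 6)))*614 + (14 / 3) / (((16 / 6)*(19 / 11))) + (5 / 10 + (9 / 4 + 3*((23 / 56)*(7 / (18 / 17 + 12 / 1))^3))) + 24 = 143515497652031 / 19402125120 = 7396.90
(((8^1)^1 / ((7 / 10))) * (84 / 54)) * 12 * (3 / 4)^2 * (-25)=-3000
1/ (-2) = -1/ 2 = -0.50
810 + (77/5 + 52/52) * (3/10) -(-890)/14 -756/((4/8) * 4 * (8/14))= 75947/350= 216.99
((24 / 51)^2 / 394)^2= 1024 / 3241366489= 0.00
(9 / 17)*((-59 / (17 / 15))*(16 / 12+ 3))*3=-103545 / 289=-358.29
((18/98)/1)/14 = 0.01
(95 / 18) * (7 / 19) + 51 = 953 / 18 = 52.94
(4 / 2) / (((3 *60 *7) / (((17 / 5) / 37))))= 17 / 116550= 0.00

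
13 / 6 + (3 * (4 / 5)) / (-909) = 6557 / 3030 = 2.16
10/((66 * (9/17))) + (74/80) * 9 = 102301/11880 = 8.61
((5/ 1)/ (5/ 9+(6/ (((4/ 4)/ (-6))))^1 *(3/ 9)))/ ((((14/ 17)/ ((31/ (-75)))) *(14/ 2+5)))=527/ 28840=0.02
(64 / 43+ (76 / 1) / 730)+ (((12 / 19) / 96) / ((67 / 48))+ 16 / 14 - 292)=-40455359736 / 139858145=-289.26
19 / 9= 2.11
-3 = -3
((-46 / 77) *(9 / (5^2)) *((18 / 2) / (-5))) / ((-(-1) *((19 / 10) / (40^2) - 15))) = -476928 / 18478537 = -0.03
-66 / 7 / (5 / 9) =-594 / 35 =-16.97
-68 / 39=-1.74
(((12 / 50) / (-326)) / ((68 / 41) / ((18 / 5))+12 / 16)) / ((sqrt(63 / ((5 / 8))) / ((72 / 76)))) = -6642 * sqrt(70) / 968509325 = -0.00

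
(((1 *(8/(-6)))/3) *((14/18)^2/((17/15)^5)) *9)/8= -459375/2839714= -0.16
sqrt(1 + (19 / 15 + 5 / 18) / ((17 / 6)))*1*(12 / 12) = 1.24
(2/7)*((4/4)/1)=2/7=0.29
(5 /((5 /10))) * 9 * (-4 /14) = -180 /7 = -25.71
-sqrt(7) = -2.65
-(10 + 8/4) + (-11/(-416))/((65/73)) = -323677/27040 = -11.97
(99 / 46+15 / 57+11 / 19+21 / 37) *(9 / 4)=1036647 / 129352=8.01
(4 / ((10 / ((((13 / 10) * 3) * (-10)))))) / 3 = -26 / 5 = -5.20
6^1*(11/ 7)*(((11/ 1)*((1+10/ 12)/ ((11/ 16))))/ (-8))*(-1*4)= 968/ 7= 138.29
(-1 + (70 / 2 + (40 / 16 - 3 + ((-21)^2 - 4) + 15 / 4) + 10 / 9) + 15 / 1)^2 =311628409 / 1296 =240454.02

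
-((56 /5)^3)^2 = -30840979456 /15625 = -1973822.69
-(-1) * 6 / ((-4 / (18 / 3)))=-9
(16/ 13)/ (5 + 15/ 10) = 32/ 169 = 0.19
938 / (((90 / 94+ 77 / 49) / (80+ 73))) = 23608053 / 416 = 56750.13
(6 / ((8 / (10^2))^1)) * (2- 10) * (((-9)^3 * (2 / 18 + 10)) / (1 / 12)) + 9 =53071209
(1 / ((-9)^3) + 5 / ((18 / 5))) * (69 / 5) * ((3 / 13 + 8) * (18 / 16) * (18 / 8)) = 4978603 / 12480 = 398.93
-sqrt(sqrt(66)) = -66^(1/4) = -2.85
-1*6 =-6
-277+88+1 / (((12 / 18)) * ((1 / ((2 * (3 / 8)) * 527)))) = 3231 / 8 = 403.88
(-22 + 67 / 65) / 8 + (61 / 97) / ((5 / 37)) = 102517 / 50440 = 2.03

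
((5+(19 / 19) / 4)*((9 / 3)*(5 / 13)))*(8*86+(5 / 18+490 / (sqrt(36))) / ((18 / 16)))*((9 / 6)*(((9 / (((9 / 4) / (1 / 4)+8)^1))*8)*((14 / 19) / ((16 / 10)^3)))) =1415518125 / 268736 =5267.32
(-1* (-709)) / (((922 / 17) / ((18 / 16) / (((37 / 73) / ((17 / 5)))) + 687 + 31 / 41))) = 508527749357 / 55946960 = 9089.46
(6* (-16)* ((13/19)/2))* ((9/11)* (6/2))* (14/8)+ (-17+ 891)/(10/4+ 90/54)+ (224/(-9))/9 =27900176/423225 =65.92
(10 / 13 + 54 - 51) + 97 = 1310 / 13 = 100.77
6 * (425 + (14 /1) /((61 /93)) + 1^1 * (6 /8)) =327273 /122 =2682.57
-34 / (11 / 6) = -204 / 11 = -18.55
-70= -70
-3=-3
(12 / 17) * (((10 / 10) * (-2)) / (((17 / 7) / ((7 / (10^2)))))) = -0.04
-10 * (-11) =110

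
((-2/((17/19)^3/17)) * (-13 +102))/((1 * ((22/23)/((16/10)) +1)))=-112322984/42483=-2643.95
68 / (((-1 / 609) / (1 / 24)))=-3451 / 2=-1725.50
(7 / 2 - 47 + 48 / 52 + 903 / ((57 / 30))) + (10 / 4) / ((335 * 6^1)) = 85926541 / 198588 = 432.69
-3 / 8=-0.38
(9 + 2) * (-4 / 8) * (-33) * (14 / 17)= 2541 / 17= 149.47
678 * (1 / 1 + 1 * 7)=5424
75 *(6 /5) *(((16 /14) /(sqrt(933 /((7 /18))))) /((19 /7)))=40 *sqrt(13062) /5909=0.77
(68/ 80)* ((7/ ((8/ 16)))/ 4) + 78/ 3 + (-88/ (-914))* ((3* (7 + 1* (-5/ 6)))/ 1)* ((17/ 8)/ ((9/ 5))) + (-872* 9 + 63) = -1275675283/ 164520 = -7753.92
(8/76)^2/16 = 1/1444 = 0.00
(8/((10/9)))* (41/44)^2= 15129/2420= 6.25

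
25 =25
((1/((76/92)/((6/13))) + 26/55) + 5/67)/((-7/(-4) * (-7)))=-4026916/44599555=-0.09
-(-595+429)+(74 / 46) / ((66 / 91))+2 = 258391 / 1518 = 170.22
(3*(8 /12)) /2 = 1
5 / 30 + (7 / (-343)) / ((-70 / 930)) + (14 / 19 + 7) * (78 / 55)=24538573 / 2150610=11.41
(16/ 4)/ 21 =4/ 21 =0.19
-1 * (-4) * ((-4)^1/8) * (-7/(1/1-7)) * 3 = -7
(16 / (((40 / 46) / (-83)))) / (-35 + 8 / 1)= 7636 / 135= 56.56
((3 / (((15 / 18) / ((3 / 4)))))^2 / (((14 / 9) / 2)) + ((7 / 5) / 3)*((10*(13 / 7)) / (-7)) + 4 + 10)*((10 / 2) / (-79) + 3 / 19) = 3300293 / 1576050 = 2.09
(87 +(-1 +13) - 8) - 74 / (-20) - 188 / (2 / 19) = -16913 / 10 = -1691.30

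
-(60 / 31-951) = 29421 / 31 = 949.06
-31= -31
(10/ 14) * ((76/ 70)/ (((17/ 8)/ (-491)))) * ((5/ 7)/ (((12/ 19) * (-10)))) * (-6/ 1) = -709004/ 5831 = -121.59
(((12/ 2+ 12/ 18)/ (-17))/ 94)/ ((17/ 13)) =-130/ 40749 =-0.00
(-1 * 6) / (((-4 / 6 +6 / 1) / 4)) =-9 / 2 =-4.50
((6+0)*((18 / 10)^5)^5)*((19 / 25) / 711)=15449.27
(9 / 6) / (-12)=-1 / 8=-0.12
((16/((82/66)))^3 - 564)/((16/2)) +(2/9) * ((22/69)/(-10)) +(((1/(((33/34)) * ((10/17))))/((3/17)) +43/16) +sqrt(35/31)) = sqrt(1085)/31 +1574912591125/7532789616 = 210.14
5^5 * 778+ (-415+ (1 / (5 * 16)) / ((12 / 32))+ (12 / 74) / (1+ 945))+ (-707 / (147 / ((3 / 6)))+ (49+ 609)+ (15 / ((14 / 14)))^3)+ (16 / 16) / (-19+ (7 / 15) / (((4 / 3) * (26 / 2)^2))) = 95769861484372826 / 39332709955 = 2434865.58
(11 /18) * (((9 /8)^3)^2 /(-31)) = -649539 /16252928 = -0.04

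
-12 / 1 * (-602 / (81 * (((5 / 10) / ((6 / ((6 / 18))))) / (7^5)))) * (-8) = -1295080192 / 3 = -431693397.33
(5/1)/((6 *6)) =5/36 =0.14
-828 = -828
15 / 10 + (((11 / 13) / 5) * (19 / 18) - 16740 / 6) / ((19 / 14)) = -45663929 / 22230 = -2054.16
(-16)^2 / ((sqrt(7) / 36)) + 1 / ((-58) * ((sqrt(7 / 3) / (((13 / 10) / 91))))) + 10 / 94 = -sqrt(21) / 28420 + 5 / 47 + 9216 * sqrt(7) / 7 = 3483.43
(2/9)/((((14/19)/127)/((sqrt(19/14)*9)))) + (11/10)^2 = 121/100 + 2413*sqrt(266)/98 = 402.79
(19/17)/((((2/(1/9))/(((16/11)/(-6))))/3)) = -76/1683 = -0.05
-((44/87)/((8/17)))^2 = -34969/30276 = -1.16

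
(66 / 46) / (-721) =-33 / 16583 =-0.00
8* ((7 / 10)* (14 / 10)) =196 / 25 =7.84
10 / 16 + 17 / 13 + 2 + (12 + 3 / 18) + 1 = 17.10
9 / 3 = 3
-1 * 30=-30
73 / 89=0.82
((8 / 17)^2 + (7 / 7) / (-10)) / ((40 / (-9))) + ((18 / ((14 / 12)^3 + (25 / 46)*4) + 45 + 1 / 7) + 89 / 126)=50.61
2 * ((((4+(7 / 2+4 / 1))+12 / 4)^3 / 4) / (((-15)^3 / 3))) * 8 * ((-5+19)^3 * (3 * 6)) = -66923416 / 125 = -535387.33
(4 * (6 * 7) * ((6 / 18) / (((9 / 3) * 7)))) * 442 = 3536 / 3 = 1178.67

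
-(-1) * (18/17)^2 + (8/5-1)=2487/1445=1.72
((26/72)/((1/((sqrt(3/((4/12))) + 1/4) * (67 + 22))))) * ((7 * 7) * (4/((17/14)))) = 5159063/306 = 16859.68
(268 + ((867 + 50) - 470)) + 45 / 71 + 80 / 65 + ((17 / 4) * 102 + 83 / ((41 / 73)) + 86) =104760403 / 75686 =1384.15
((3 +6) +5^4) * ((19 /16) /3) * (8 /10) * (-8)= -24092 /15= -1606.13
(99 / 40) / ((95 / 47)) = 4653 / 3800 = 1.22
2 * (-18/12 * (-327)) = 981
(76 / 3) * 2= 152 / 3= 50.67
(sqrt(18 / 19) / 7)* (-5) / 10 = -3* sqrt(38) / 266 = -0.07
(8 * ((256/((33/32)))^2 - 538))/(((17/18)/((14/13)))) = 14901147968/26741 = 557239.74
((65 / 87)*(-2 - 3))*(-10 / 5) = 650 / 87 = 7.47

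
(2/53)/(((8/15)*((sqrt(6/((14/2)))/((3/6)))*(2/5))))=25*sqrt(42)/1696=0.10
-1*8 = -8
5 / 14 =0.36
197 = 197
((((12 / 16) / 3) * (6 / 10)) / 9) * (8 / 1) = 2 / 15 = 0.13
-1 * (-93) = 93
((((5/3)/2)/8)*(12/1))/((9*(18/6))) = 5/108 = 0.05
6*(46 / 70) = 138 / 35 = 3.94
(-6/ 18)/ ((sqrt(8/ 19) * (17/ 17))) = -sqrt(38)/ 12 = -0.51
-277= -277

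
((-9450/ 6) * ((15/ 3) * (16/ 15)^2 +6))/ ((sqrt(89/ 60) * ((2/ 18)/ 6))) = -1988280 * sqrt(1335)/ 89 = -816259.35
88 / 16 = 11 / 2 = 5.50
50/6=8.33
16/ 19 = 0.84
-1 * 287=-287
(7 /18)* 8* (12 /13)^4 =2.26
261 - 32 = 229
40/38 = 20/19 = 1.05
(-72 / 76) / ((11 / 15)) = -270 / 209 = -1.29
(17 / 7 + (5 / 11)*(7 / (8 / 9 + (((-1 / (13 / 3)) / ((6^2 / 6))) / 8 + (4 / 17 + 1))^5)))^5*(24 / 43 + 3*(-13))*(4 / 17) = -3466.76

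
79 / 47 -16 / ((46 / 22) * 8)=783 / 1081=0.72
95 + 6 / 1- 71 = 30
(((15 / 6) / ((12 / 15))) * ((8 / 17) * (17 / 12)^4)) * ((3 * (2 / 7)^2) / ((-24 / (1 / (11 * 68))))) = -7225 / 89413632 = -0.00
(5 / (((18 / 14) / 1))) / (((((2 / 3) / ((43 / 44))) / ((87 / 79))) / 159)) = 6939555 / 6952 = 998.21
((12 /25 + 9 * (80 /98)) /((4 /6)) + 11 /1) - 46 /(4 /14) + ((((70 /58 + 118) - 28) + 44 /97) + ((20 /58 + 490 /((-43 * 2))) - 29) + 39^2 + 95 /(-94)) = 20043530426047 /13928428850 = 1439.04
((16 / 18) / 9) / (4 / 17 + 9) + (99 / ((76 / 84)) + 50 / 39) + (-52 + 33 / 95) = 927584858 / 15705495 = 59.06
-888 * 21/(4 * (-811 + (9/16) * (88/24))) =10656/1849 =5.76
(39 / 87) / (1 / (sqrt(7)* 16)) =208* sqrt(7) / 29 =18.98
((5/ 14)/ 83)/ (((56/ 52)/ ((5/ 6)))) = 325/ 97608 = 0.00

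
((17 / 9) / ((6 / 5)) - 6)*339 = -27007 / 18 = -1500.39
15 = 15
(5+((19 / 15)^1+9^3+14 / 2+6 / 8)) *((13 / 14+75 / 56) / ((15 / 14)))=1572.72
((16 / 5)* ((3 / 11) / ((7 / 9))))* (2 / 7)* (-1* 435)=-75168 / 539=-139.46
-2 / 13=-0.15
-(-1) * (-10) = -10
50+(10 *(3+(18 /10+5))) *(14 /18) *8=5938 /9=659.78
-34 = -34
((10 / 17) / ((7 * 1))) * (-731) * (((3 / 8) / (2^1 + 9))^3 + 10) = -614.29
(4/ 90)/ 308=1/ 6930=0.00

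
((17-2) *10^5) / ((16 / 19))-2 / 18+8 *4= 16031537 / 9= 1781281.89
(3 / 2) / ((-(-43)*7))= 3 / 602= 0.00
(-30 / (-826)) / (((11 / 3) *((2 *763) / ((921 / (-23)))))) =-41445 / 159450214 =-0.00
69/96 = 23/32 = 0.72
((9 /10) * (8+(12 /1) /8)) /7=171 /140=1.22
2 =2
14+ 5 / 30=85 / 6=14.17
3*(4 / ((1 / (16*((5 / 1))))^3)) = 6144000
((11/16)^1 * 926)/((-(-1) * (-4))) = -5093/32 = -159.16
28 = 28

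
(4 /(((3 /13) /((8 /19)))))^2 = 173056 /3249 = 53.26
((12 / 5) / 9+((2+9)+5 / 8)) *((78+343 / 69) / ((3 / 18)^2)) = 1633915 / 46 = 35519.89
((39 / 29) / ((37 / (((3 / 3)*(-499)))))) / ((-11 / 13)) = 252993 / 11803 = 21.43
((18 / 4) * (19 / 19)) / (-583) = -9 / 1166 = -0.01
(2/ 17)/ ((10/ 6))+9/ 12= 279/ 340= 0.82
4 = 4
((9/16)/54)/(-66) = -1/6336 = -0.00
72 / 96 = 3 / 4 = 0.75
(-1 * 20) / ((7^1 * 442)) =-10 / 1547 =-0.01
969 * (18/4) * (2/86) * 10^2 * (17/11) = 7412850/473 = 15671.99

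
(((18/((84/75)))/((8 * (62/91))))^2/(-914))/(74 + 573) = -8555625/581934118912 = -0.00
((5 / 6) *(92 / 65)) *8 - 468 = -17884 / 39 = -458.56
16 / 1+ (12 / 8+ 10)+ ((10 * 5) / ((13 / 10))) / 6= 2645 / 78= 33.91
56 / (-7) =-8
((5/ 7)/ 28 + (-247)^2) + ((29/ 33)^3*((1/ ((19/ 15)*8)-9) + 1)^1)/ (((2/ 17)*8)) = 61003.33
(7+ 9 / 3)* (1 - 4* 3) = -110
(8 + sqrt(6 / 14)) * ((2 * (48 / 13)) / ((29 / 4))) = 384 * sqrt(21) / 2639 + 3072 / 377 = 8.82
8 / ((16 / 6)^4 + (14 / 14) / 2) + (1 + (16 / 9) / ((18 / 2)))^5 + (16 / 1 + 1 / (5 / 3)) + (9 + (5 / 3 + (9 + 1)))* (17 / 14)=44740841400542593 / 1009615857231555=44.31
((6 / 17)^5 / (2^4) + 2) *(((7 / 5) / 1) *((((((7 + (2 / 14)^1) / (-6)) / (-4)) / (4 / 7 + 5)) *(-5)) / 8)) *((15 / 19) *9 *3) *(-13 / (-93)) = -931940625 / 3345183092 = -0.28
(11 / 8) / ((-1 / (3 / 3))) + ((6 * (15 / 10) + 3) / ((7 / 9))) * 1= 14.05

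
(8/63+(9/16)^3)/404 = 78695/104251392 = 0.00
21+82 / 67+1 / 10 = 14957 / 670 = 22.32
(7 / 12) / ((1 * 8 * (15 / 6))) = 7 / 240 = 0.03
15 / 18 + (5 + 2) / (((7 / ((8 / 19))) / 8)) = 4.20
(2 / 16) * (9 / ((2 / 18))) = 81 / 8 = 10.12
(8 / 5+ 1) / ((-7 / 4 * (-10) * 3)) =26 / 525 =0.05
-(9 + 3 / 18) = -9.17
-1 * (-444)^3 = 87528384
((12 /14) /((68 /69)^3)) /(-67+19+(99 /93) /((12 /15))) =-3394593 /176907304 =-0.02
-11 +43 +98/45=1538/45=34.18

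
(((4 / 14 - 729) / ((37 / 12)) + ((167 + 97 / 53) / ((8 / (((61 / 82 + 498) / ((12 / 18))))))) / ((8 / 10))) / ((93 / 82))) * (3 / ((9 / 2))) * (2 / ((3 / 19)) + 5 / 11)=50685386651363 / 337025304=150390.45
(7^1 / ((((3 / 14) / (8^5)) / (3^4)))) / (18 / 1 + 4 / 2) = 21676032 / 5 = 4335206.40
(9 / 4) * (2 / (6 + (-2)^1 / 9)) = 81 / 104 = 0.78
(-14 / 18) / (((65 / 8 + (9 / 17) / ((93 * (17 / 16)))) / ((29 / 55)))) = -14549416 / 288445905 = -0.05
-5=-5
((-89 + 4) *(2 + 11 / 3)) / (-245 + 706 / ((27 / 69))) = -4335 / 14033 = -0.31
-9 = -9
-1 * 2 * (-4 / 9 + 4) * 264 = -5632 / 3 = -1877.33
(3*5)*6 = 90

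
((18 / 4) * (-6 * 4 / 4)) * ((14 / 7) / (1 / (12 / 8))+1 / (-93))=-2502 / 31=-80.71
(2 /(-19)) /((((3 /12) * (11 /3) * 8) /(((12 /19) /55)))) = -36 /218405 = -0.00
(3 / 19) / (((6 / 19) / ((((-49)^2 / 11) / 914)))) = 2401 / 20108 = 0.12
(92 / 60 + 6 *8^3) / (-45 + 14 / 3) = -46103 / 605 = -76.20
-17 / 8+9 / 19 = -251 / 152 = -1.65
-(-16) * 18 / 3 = 96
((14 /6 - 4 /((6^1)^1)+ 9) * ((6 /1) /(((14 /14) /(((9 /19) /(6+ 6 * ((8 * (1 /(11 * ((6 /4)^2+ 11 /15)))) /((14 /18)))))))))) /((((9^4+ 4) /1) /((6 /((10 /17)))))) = 0.01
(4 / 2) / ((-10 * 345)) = -0.00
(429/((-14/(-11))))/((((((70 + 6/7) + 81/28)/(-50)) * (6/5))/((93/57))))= -2438150/7847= -310.71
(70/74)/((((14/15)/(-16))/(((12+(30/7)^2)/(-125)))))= 35712/9065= 3.94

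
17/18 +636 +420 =19025/18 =1056.94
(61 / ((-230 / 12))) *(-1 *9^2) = 29646 / 115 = 257.79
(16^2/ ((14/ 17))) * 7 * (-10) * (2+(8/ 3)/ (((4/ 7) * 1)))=-435200/ 3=-145066.67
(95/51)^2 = 9025/2601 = 3.47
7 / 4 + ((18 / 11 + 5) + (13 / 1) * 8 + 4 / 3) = 113.72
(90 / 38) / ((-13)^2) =45 / 3211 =0.01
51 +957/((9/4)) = 476.33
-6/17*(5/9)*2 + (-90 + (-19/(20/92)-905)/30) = -157427/1275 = -123.47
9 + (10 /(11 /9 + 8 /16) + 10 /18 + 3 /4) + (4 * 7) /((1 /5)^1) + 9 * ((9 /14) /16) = 9778975 /62496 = 156.47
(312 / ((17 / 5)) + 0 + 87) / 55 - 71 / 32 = 30863 / 29920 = 1.03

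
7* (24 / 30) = 28 / 5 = 5.60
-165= -165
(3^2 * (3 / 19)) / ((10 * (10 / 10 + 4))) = 27 / 950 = 0.03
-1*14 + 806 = 792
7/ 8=0.88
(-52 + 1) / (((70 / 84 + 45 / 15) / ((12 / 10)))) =-1836 / 115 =-15.97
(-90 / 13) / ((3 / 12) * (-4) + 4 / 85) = 850 / 117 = 7.26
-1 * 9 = -9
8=8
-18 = -18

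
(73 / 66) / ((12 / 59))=4307 / 792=5.44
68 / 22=34 / 11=3.09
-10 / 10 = -1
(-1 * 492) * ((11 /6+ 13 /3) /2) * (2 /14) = -1517 /7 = -216.71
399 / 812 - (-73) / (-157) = 481 / 18212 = 0.03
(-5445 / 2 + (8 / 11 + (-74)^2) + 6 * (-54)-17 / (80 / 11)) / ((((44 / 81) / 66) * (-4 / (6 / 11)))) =-1557539847 / 38720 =-40225.72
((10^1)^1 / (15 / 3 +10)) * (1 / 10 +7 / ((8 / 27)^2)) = 25547 / 480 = 53.22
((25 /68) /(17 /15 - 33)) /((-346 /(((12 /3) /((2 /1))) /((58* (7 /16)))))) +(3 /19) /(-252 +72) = -142260997 /162664886580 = -0.00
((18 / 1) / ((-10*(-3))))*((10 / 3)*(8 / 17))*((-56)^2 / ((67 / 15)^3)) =169344000 / 5112971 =33.12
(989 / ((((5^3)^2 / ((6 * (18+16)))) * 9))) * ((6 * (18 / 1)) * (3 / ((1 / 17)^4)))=606631063536 / 15625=38824388.07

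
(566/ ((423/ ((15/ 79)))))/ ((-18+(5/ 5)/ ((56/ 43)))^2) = 1774976/ 2074583055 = 0.00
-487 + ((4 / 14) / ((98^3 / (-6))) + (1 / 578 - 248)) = -735.00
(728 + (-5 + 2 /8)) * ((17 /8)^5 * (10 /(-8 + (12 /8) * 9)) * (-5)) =-9335559775 /32768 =-284898.67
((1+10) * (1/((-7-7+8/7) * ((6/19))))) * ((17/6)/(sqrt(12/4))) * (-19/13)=472549 * sqrt(3)/126360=6.48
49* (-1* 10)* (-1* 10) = 4900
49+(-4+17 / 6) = 287 / 6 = 47.83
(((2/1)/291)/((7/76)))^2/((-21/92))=-2125568/87136749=-0.02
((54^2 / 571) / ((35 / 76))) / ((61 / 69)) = 15291504 / 1219085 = 12.54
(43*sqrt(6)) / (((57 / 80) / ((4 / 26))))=22.74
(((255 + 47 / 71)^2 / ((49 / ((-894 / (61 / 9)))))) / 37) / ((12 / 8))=-1767411737856 / 557499313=-3170.25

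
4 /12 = 1 /3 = 0.33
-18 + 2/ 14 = -125/ 7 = -17.86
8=8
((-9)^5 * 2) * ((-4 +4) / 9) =0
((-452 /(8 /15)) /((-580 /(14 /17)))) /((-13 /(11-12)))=0.09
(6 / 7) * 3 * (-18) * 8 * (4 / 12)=-864 / 7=-123.43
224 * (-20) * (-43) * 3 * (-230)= -132921600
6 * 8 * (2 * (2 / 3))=64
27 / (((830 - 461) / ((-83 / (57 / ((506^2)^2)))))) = -5441017963568 / 779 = -6984618695.21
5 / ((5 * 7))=1 / 7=0.14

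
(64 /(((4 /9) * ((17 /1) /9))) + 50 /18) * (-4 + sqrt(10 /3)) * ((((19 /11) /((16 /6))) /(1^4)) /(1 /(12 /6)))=-20881 /51 + 20881 * sqrt(30) /612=-222.55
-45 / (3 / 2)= -30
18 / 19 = 0.95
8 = 8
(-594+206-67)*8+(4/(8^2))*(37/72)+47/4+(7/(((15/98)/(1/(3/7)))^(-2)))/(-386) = -13557929052557/3736801152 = -3628.22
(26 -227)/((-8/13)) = 2613/8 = 326.62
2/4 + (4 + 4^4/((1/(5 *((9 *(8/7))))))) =184383/14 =13170.21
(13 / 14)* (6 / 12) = 13 / 28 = 0.46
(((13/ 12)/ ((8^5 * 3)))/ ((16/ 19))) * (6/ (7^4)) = 247/ 7552892928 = 0.00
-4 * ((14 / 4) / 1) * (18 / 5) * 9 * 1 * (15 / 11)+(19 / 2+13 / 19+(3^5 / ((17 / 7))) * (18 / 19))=-3649419 / 7106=-513.57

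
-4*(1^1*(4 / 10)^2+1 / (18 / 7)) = -494 / 225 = -2.20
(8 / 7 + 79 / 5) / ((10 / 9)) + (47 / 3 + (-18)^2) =372661 / 1050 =354.92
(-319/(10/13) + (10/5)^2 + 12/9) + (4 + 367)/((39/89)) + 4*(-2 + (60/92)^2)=88914593/206310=430.98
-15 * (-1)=15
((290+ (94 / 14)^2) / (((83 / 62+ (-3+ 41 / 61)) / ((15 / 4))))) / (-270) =10349443 / 2199708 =4.70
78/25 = 3.12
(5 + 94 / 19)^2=35721 / 361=98.95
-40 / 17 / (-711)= 40 / 12087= 0.00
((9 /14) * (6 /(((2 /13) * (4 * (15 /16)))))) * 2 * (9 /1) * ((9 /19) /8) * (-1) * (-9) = 85293 /1330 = 64.13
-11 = -11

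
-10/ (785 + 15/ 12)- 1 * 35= -22023/ 629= -35.01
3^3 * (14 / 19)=378 / 19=19.89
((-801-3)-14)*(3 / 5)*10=-4908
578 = 578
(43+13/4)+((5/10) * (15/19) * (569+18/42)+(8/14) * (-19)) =260.17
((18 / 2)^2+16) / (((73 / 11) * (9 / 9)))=1067 / 73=14.62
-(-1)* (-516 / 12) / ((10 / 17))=-731 / 10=-73.10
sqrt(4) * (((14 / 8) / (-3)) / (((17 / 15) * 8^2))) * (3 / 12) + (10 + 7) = 147933 / 8704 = 17.00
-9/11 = -0.82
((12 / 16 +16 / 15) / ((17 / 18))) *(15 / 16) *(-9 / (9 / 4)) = -981 / 136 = -7.21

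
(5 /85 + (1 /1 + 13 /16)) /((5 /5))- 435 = -117811 /272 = -433.13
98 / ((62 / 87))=4263 / 31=137.52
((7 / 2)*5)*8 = 140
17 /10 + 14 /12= 43 /15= 2.87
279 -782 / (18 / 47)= -1762.89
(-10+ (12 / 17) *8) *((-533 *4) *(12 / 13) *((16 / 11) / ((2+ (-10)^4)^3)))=97088 / 7796342601729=0.00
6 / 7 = 0.86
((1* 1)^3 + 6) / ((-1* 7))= -1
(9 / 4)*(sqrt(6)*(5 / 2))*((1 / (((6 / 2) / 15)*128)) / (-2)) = -225*sqrt(6) / 2048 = -0.27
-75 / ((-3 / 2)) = 50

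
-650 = -650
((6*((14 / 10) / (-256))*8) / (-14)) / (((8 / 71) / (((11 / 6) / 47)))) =781 / 120320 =0.01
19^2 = 361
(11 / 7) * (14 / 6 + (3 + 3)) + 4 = 17.10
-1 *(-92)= 92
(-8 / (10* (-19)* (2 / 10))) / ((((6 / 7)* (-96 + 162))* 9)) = 7 / 16929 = 0.00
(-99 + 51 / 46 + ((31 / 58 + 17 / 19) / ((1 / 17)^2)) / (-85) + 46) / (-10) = 719201 / 126730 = 5.68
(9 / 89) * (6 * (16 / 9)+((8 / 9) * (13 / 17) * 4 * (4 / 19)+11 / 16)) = 554729 / 459952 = 1.21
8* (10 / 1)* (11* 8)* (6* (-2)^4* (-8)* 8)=-43253760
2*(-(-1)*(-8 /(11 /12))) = -192 /11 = -17.45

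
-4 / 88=-0.05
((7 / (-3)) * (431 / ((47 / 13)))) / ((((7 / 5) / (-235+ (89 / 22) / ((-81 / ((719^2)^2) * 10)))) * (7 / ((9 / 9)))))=133268118739713607 / 3517668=37885360056.64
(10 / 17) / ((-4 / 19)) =-95 / 34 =-2.79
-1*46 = -46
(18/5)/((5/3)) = 2.16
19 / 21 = 0.90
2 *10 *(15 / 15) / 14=10 / 7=1.43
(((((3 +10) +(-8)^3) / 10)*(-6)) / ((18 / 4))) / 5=998 / 75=13.31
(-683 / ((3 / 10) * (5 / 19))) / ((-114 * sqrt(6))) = 683 * sqrt(6) / 54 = 30.98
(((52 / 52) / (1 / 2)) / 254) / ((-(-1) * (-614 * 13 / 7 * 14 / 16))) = -4 / 506857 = -0.00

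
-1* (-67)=67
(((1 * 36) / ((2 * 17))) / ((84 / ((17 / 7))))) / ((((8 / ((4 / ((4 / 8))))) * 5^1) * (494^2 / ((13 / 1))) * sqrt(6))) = 0.00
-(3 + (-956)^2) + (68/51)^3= -24676289/27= -913936.63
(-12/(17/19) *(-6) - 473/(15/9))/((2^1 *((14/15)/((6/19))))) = -22221/646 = -34.40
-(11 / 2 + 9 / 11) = -139 / 22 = -6.32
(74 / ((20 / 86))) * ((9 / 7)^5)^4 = 48483.01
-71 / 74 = -0.96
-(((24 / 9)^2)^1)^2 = -4096 / 81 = -50.57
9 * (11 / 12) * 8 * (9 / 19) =594 / 19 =31.26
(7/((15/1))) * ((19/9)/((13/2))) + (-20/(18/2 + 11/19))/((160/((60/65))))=89129/638820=0.14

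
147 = 147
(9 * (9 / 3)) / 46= 27 / 46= 0.59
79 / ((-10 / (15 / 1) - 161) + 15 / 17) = -4029 / 8200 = -0.49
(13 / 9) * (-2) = -26 / 9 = -2.89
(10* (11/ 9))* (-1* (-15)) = 550/ 3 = 183.33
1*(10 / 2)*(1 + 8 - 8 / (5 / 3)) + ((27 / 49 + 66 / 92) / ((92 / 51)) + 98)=24822601 / 207368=119.70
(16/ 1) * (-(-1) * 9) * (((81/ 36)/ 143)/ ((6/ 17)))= 918/ 143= 6.42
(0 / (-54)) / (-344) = 0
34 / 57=0.60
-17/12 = -1.42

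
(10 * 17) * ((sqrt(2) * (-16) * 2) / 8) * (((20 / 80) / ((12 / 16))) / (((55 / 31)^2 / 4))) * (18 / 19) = -3136704 * sqrt(2) / 11495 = -385.90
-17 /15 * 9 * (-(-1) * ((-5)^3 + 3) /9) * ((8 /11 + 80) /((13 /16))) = 9822464 /715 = 13737.71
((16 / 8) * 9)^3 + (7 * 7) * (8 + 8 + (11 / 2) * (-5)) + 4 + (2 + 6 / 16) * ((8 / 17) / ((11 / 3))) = 1972029 / 374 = 5272.80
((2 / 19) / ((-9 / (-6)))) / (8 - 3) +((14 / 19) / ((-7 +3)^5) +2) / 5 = 12079 / 29184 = 0.41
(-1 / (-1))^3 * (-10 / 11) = -10 / 11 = -0.91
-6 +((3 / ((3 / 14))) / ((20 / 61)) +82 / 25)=1999 / 50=39.98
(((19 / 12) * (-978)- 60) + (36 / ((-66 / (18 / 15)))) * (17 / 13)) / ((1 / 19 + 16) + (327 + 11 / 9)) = -393535809 / 84185530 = -4.67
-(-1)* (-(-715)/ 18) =715/ 18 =39.72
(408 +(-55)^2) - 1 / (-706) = 2423699 / 706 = 3433.00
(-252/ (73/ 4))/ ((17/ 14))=-14112/ 1241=-11.37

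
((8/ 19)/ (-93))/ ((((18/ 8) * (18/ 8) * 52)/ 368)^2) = -17334272/ 1959265503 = -0.01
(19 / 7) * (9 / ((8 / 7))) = 171 / 8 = 21.38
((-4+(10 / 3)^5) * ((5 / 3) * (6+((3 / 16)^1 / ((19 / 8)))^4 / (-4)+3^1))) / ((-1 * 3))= -54338585525 / 26667792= -2037.61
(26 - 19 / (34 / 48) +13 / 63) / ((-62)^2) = -661 / 4116924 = -0.00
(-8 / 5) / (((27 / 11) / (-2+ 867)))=-15224 / 27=-563.85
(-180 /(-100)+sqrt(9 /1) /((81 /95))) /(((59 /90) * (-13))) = -0.62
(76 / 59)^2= 5776 / 3481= 1.66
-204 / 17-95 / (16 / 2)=-191 / 8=-23.88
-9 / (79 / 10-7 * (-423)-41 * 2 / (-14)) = -70 / 23137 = -0.00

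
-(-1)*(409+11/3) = 1238/3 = 412.67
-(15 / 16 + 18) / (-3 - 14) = 303 / 272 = 1.11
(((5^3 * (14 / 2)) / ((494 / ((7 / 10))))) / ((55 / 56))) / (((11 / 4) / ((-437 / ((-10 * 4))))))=5.02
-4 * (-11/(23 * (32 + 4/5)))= 55/943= 0.06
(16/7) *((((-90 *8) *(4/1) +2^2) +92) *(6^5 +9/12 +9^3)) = -378880128/7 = -54125732.57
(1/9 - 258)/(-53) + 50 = 26171/477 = 54.87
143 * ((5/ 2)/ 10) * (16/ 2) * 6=1716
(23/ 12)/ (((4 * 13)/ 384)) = 184/ 13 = 14.15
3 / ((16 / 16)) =3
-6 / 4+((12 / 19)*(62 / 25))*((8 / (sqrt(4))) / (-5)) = -13077 / 4750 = -2.75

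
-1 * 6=-6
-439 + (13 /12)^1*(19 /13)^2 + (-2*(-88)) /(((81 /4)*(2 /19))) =-354.12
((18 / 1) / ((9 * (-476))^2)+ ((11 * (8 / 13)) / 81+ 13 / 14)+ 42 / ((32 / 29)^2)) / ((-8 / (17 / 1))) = -271079998649 / 3592802304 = -75.45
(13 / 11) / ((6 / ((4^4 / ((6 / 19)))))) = 15808 / 99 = 159.68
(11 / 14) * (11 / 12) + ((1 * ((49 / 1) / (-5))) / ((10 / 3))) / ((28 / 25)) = -40 / 21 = -1.90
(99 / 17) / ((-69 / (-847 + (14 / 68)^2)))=71.48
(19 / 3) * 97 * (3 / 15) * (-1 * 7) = -12901 / 15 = -860.07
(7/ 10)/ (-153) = -7/ 1530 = -0.00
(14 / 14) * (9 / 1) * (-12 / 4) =-27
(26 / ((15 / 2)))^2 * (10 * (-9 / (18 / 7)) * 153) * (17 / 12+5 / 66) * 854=-13533737672 / 165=-82022652.56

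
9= 9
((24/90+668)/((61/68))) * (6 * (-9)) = -12269376/305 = -40227.46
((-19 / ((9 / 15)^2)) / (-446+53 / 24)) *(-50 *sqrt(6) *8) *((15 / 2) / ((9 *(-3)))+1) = -9880000 *sqrt(6) / 287577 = -84.15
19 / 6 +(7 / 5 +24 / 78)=1901 / 390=4.87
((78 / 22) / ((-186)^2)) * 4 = 0.00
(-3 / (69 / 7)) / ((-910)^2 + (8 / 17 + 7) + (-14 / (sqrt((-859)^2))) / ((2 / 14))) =-102221 / 278135589721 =-0.00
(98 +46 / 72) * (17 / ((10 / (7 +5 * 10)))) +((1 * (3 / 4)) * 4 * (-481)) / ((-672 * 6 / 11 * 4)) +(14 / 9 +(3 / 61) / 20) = 47029222417 / 4919040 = 9560.65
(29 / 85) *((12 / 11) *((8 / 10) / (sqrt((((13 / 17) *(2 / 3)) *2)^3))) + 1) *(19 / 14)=4959 *sqrt(663) / 325325 + 551 / 1190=0.86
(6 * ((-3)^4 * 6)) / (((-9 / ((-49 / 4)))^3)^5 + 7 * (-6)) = -10954119381276437430701539014 / 157738536381559017722059447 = -69.44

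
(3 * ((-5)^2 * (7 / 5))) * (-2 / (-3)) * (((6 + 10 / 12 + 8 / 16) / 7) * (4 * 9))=2640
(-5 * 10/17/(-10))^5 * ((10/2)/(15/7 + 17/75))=8203125/1766302108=0.00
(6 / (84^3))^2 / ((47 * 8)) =1 / 3669112774656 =0.00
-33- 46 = -79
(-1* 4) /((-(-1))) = -4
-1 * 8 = -8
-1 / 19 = -0.05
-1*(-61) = 61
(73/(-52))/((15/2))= -0.19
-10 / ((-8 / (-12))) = -15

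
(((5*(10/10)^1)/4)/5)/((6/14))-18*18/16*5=-302/3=-100.67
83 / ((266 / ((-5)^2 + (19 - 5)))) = 3237 / 266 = 12.17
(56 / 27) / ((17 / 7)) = 392 / 459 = 0.85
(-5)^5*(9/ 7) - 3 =-28146/ 7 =-4020.86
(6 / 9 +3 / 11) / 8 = 31 / 264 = 0.12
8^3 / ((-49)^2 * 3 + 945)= 128 / 2037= 0.06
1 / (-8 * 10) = -1 / 80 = -0.01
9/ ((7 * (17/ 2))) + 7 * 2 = 1684/ 119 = 14.15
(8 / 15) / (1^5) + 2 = 38 / 15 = 2.53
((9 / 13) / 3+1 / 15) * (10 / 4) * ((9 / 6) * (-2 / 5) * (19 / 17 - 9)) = 3.52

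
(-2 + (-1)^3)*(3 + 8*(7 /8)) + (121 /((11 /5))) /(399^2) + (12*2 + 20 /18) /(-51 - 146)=-944864789 /31362597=-30.13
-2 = -2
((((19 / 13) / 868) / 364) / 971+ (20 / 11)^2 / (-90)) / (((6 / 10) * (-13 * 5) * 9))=159530463149 / 1524469315312944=0.00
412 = 412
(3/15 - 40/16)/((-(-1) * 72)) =-23/720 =-0.03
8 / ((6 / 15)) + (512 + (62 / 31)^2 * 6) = 556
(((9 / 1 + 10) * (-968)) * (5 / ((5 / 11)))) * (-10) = 2023120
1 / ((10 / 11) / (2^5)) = 176 / 5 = 35.20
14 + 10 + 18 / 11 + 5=337 / 11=30.64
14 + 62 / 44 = 339 / 22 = 15.41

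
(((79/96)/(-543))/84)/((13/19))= -1501/56923776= -0.00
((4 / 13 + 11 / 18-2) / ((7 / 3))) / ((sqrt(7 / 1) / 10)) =-1265*sqrt(7) / 1911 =-1.75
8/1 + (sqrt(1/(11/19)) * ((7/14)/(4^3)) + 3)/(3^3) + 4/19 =sqrt(209)/38016 + 1423/171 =8.32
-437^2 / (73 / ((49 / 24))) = -9357481 / 1752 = -5341.03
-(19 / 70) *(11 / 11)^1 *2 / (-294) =19 / 10290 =0.00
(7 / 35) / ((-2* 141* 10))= -1 / 14100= -0.00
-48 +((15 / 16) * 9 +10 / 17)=-10601 / 272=-38.97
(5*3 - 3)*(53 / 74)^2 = 8427 / 1369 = 6.16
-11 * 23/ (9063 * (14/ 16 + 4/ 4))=-2024/ 135945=-0.01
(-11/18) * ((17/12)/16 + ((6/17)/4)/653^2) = -1355557379/25052381568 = -0.05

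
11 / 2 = 5.50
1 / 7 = 0.14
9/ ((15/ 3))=9/ 5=1.80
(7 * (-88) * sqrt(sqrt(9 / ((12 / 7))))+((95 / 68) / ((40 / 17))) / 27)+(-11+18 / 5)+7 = -308 * sqrt(2) * 21^(1 / 4)- 1633 / 4320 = -932.82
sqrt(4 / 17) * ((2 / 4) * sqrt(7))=sqrt(119) / 17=0.64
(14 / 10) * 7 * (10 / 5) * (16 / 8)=196 / 5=39.20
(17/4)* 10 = 85/2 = 42.50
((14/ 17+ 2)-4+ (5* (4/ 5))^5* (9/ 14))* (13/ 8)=254137/ 238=1067.80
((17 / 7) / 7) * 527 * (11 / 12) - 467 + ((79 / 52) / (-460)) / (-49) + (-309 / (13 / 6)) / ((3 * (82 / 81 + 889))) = -75908120178733 / 253489257840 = -299.45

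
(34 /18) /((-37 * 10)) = -17 /3330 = -0.01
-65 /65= -1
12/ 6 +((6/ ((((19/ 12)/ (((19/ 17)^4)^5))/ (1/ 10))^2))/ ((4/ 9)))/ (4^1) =2602934765816497531692957996404654675671414504883263/ 825898846339025300141690041476579201448836368160050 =3.15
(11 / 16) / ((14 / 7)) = 11 / 32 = 0.34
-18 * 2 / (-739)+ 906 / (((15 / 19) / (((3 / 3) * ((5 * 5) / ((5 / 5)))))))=21201946 / 739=28690.05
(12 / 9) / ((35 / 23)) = 92 / 105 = 0.88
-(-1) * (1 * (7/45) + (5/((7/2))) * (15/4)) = 3473/630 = 5.51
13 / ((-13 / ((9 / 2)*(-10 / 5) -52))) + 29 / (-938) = 57189 / 938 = 60.97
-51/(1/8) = -408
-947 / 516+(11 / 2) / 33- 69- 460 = -91275 / 172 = -530.67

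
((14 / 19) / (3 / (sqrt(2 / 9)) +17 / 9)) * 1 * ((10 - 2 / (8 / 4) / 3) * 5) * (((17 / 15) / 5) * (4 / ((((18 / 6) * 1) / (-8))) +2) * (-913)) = -5570548984 / 1705155 +4423671252 * sqrt(2) / 568385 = 7739.76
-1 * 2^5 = -32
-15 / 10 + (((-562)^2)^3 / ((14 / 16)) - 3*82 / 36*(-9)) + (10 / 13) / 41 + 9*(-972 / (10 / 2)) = 36008898809977263.56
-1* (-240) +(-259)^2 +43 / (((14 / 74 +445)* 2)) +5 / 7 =15524937025 / 230608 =67321.76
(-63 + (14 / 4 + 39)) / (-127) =0.16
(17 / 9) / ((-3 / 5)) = -85 / 27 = -3.15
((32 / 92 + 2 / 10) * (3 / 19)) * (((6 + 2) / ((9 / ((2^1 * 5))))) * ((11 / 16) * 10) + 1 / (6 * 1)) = 23163 / 4370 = 5.30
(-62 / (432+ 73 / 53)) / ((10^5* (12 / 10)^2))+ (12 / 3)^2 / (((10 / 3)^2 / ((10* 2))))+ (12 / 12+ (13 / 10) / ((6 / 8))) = 52148815957 / 1653768000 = 31.53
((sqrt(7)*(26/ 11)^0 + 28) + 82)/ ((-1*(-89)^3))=sqrt(7)/ 704969 + 110/ 704969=0.00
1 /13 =0.08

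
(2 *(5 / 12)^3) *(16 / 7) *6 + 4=377 / 63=5.98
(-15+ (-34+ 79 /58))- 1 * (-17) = -1777 /58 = -30.64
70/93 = 0.75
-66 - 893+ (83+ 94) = -782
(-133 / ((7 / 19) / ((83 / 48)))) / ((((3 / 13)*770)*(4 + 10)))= -0.25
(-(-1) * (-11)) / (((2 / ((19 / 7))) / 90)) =-9405 / 7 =-1343.57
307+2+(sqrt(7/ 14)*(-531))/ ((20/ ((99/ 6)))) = 309-17523*sqrt(2)/ 80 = -0.77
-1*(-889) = 889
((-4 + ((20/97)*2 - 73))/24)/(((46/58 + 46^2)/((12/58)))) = -19/60916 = -0.00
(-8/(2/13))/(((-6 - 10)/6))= 39/2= 19.50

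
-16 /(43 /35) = -560 /43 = -13.02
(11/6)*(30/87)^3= 5500/73167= 0.08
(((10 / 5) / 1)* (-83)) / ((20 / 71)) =-5893 / 10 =-589.30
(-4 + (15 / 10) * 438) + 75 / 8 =5299 / 8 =662.38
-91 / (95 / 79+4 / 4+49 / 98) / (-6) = 1027 / 183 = 5.61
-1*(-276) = 276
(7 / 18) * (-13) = -91 / 18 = -5.06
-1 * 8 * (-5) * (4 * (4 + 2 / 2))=800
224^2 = 50176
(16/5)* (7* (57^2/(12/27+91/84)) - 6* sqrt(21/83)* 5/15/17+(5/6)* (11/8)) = 39302929/825 - 32* sqrt(1743)/7055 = 47639.72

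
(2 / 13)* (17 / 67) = 34 / 871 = 0.04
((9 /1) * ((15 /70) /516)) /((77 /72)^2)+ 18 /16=16108317 /14277032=1.13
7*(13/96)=91/96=0.95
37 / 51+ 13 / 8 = 2.35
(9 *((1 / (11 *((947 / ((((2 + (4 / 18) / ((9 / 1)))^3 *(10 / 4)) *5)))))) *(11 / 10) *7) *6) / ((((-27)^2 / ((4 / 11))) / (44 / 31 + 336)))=3229693196800 / 4633649490789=0.70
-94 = -94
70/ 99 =0.71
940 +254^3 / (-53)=-16337244 / 53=-308249.89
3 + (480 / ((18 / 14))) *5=5609 / 3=1869.67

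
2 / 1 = 2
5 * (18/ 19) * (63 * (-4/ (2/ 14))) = -158760/ 19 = -8355.79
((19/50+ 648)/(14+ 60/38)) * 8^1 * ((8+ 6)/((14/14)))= 4311727/925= 4661.33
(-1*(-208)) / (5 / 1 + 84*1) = 208 / 89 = 2.34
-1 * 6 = -6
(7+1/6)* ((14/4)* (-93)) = -9331/4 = -2332.75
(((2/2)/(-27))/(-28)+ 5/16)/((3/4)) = 949/2268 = 0.42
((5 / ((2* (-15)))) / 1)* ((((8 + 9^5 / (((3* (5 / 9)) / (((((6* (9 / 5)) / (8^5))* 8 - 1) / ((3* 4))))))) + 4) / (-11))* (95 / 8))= -3803862301 / 7208960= -527.66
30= 30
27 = 27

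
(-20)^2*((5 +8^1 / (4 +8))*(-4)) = -27200 / 3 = -9066.67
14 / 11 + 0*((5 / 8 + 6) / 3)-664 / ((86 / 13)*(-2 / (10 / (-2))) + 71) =-407742 / 52657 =-7.74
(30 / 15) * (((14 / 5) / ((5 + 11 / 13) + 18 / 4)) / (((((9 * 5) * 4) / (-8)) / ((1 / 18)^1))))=-728 / 544725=-0.00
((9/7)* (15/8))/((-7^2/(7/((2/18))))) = -1215/392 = -3.10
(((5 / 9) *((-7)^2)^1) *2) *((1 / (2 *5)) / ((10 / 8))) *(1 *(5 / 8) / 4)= 0.68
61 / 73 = 0.84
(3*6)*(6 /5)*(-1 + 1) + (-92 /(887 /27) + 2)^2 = 504100 /786769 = 0.64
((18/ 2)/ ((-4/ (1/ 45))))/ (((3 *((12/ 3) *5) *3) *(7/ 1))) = -1/ 25200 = -0.00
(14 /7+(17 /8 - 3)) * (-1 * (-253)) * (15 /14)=34155 /112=304.96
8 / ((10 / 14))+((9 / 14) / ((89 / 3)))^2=86944541 / 7762580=11.20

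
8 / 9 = 0.89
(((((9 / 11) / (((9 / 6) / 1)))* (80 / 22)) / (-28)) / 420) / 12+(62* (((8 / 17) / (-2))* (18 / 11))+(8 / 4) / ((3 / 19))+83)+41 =136427351 / 1209516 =112.79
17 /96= 0.18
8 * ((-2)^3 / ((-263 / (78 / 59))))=4992 / 15517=0.32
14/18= 7/9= 0.78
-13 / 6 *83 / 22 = -1079 / 132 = -8.17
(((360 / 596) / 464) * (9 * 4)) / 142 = 405 / 1227164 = 0.00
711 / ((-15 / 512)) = -121344 / 5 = -24268.80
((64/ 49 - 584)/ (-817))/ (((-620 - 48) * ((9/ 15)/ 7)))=-830/ 66633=-0.01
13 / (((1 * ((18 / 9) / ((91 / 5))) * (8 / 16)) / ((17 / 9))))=20111 / 45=446.91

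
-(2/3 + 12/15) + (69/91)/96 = -63719/43680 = -1.46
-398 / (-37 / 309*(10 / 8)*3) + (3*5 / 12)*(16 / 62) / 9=45751154 / 51615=886.39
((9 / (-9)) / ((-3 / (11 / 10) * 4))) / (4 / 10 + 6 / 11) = 121 / 1248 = 0.10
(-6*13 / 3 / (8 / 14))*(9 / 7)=-117 / 2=-58.50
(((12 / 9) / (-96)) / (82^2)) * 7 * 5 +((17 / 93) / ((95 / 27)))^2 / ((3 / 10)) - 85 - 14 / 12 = -72352760269687 / 839770849440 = -86.16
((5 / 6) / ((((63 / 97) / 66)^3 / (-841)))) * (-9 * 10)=204323937736600 / 3087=66188512386.33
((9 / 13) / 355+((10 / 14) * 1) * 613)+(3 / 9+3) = 42758164 / 96915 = 441.19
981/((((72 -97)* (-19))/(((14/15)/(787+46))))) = 654/282625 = 0.00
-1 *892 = -892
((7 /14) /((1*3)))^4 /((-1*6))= -0.00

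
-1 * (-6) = 6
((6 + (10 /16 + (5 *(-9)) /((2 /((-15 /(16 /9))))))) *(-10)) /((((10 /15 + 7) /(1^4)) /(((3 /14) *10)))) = -1414575 /2576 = -549.14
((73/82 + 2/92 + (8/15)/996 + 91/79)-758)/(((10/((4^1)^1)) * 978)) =-210336275161/680312191275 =-0.31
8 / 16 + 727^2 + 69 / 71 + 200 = 528730.47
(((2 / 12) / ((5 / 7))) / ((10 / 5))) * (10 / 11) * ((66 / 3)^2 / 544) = 0.09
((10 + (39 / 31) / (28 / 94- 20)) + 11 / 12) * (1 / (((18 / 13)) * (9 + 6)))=4860037 / 9300744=0.52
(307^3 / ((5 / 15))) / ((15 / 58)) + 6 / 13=21816570052 / 65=335639539.26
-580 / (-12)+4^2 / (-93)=1493 / 31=48.16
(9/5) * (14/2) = 63/5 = 12.60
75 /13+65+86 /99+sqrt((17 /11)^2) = 94187 /1287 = 73.18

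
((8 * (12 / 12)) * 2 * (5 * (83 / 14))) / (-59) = -3320 / 413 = -8.04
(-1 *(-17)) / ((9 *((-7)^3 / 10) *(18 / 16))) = -1360 / 27783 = -0.05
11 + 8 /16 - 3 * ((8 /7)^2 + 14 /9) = 2.91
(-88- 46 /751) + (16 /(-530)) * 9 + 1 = -17380567 /199015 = -87.33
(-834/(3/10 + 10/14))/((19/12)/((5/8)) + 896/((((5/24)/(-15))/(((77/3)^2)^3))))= 0.00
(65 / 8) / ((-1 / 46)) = -1495 / 4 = -373.75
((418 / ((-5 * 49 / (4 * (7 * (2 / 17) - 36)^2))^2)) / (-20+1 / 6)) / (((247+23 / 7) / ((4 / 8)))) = -106908199002176 / 6221564899025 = -17.18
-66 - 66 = -132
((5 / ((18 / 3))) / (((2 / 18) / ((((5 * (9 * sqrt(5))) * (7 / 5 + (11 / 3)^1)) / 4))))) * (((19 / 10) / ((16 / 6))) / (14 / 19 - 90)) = -185193 * sqrt(5) / 54272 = -7.63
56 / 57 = 0.98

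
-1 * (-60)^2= -3600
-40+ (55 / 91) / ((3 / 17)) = -9985 / 273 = -36.58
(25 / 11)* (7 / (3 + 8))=175 / 121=1.45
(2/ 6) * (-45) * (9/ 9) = -15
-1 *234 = -234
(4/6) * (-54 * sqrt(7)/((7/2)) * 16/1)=-1152 * sqrt(7)/7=-435.42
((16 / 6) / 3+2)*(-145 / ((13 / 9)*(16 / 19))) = -2755 / 8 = -344.38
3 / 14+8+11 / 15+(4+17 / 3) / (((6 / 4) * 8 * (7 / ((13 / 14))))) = 159721 / 17640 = 9.05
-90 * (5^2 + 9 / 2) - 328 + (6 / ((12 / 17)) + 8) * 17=-5405 / 2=-2702.50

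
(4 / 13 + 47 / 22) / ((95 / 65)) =699 / 418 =1.67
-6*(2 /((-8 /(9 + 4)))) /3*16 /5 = 104 /5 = 20.80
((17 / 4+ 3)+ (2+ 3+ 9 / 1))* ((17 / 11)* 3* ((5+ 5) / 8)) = 21675 / 176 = 123.15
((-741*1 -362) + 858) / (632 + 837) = -245 / 1469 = -0.17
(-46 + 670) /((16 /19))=741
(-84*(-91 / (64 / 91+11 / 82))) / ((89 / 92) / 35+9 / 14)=61222426720 / 4497197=13613.46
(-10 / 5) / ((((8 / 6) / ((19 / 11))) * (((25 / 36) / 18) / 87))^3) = -1036948921317917424 / 20796875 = -49860804631.36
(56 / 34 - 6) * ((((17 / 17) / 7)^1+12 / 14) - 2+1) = 0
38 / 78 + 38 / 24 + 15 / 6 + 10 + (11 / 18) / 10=17119 / 1170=14.63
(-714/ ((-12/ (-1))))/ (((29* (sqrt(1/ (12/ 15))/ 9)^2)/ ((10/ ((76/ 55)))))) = -530145/ 551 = -962.15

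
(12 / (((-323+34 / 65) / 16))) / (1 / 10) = -41600 / 6987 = -5.95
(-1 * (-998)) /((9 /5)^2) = 24950 /81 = 308.02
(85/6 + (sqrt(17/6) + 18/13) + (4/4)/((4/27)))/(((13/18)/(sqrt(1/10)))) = 3 * sqrt(255)/65 + 10437 * sqrt(10)/3380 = 10.50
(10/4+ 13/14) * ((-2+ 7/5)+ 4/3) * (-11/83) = -968/2905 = -0.33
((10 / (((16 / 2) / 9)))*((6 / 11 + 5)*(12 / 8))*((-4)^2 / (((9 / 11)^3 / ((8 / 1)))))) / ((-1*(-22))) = 26840 / 27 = 994.07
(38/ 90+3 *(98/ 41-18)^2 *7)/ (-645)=-387103939/ 48791025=-7.93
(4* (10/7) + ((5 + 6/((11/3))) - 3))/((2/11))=360/7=51.43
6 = 6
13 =13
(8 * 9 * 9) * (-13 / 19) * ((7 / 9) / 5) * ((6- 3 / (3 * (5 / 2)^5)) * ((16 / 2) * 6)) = -5886736128 / 296875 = -19829.01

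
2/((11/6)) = 12/11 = 1.09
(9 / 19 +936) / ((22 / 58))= 515997 / 209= 2468.89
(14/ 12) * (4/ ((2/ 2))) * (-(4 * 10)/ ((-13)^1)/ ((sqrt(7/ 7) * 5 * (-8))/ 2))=-28/ 39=-0.72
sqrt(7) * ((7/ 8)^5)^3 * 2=4747561509943 * sqrt(7)/ 17592186044416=0.71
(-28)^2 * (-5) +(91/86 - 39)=-340383/86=-3957.94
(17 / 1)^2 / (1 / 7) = 2023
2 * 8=16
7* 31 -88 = 129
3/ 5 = 0.60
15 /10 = 3 /2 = 1.50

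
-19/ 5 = -3.80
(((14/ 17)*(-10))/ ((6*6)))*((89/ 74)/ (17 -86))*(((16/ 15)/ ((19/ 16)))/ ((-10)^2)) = 19936/ 556617825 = 0.00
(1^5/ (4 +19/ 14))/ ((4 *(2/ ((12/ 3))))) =7/ 75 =0.09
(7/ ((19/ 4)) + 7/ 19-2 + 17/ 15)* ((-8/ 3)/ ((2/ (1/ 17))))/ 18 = -0.00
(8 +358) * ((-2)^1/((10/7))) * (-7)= 17934/5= 3586.80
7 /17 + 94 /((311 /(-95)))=-149633 /5287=-28.30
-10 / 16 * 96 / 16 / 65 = -3 / 52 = -0.06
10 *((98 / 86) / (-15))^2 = 4802 / 83205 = 0.06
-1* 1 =-1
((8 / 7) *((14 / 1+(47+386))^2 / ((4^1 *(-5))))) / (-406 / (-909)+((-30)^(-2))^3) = -25563.18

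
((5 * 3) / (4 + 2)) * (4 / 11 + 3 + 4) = 405 / 22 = 18.41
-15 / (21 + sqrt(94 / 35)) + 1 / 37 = -392584 / 567617 + 15 * sqrt(3290) / 15341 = -0.64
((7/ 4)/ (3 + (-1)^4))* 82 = 287/ 8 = 35.88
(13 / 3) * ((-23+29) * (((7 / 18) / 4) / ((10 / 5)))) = 1.26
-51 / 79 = -0.65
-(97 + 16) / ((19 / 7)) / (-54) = 791 / 1026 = 0.77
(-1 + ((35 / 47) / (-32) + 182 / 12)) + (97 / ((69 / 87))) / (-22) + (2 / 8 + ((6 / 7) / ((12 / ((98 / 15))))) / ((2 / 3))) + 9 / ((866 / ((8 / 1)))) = 9.62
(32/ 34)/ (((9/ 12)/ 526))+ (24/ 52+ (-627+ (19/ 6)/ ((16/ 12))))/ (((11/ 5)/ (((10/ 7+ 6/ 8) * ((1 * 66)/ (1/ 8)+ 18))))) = -3023240281/ 8976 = -336813.76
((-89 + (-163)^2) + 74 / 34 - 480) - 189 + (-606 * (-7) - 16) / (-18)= 3913495 / 153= 25578.40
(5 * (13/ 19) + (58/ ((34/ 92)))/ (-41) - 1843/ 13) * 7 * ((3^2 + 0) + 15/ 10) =-1799050680/ 172159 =-10449.94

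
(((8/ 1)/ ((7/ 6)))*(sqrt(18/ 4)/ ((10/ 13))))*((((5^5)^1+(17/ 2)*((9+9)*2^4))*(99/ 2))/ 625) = 129104118*sqrt(2)/ 21875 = 8346.55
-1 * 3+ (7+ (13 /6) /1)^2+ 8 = 3205 /36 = 89.03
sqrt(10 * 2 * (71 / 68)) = sqrt(6035) / 17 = 4.57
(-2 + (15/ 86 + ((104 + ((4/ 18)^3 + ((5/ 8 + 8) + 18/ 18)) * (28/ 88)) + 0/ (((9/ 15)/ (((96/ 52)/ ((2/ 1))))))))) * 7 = 4064332447/ 5517072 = 736.68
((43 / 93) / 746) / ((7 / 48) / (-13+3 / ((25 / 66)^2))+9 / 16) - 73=-29086382343 / 398449417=-73.00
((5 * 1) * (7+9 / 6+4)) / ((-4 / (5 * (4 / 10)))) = -125 / 4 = -31.25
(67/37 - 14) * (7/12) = -3157/444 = -7.11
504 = 504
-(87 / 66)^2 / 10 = -841 / 4840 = -0.17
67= 67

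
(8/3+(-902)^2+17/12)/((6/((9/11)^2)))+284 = 88144585/968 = 91058.46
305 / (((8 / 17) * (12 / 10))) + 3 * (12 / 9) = 26117 / 48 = 544.10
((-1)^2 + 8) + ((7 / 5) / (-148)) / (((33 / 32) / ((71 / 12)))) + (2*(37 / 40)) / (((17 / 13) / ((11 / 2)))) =41663309 / 2490840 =16.73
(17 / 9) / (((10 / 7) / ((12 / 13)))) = 238 / 195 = 1.22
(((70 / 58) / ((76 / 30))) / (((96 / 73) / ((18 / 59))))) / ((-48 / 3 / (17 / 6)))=-651525 / 33289216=-0.02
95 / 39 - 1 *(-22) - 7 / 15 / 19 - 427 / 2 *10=-2606577 / 1235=-2110.59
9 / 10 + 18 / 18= 19 / 10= 1.90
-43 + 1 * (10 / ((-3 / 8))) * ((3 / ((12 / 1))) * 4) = -209 / 3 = -69.67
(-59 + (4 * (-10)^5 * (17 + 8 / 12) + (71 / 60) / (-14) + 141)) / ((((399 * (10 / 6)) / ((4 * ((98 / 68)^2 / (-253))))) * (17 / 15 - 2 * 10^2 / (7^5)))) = 287558504754689 / 924140558440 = 311.16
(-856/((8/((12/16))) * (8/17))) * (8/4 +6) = -5457/4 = -1364.25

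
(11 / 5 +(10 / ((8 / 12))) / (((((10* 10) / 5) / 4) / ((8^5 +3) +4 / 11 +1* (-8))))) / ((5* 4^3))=1351519 / 4400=307.16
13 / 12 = 1.08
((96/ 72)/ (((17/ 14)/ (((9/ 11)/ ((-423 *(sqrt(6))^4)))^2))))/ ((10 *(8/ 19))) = 133/ 176667337440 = 0.00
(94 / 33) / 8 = 47 / 132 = 0.36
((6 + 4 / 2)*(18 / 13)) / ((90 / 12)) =96 / 65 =1.48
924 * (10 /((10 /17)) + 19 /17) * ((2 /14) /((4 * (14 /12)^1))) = 8712 /17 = 512.47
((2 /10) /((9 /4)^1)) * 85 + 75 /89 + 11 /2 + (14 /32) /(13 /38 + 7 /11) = 37597403 /2620872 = 14.35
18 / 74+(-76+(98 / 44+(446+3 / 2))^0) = -2766 / 37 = -74.76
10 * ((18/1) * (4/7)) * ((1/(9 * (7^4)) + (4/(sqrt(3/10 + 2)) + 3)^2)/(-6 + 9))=5760 * sqrt(230)/161 + 634442080/1159683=1089.66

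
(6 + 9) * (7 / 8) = 13.12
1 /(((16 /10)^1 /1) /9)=45 /8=5.62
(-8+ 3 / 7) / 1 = -53 / 7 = -7.57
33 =33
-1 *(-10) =10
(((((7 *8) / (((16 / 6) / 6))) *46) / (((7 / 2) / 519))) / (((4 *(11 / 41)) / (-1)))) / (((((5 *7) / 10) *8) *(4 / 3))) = -13214259 / 616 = -21451.72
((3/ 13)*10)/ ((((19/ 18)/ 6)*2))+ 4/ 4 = 7.56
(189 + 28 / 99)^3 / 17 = 6580202117419 / 16495083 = 398919.01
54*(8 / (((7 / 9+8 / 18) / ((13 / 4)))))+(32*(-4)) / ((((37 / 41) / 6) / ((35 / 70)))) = 294348 / 407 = 723.21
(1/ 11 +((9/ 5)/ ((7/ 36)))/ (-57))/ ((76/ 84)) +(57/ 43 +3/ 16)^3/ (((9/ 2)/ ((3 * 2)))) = 7338480331893/ 1616498160640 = 4.54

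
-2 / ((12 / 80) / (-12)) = 160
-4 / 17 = -0.24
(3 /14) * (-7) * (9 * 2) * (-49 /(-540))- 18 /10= -17 /4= -4.25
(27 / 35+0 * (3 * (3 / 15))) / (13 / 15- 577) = -81 / 60494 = -0.00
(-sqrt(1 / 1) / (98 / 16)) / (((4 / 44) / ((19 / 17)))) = -2.01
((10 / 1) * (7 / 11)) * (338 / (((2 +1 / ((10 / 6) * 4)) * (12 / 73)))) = 8635900 / 1419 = 6085.91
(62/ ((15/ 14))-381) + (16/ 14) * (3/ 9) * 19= -315.90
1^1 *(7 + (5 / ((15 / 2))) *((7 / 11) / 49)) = 1619 / 231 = 7.01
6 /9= 2 /3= 0.67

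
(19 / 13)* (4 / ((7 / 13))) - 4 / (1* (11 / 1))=808 / 77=10.49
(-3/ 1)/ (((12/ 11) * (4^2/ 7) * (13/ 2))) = -77/ 416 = -0.19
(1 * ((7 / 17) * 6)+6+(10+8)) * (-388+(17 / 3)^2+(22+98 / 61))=-9121150 / 1037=-8795.71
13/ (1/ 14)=182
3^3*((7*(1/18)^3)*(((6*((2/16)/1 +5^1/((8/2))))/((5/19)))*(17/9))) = 24871/12960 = 1.92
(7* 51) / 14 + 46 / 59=3101 / 118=26.28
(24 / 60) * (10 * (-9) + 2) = -176 / 5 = -35.20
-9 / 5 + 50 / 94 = -298 / 235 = -1.27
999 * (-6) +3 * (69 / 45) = -29947 / 5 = -5989.40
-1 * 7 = -7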